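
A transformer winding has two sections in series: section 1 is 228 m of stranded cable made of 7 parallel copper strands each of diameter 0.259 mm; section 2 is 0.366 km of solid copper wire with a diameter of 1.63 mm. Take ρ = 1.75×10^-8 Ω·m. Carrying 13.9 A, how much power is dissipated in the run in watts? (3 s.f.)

2680 W

Section 1: A_strand = π(1.2950e-04)² = 5.269e-08 m²; R₁ = ρL/(N·A_s) = (1.75×10^-8)(228)/(7×5.269e-08) = 10.82 Ω
Section 2: A = π(d/2)² = π(8.1500e-04 m)² = 2.087e-06 m²
R₂ = (1.75×10^-8)(366)/(2.087e-06) = 3.069 Ω
R = R₁ + R₂ = 13.89 Ω
P = I²R = (13.9)² × 13.89 = 2680 W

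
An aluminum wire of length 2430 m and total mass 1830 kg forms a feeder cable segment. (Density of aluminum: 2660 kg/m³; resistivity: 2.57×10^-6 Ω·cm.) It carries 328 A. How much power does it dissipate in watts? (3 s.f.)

23700 W

ρ = 2.57×10^-6 Ω·cm = 2.57×10^-8 Ω·m
A = m/(density·L) = 1830/(2660×2430) = 2.8312e-04 m²
R = ρL/A = (2.57×10^-8)(2430)/(2.8312e-04) = 0.2206 Ω
P = I²R = (328)² × 0.2206 = 23700 W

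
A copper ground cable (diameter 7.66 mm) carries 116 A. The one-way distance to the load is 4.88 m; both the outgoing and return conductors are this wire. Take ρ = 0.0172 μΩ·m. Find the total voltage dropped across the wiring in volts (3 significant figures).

0.423 V

ρ = 0.0172 μΩ·m = 1.72×10^-8 Ω·m
A = π(d/2)² = π(3.8300e-03 m)² = 4.608e-05 m²
Total conductor length (both ways) L = 2 × 4.88 = 9.76 m
R = ρL/A = (1.72×10^-8)(9.76)/(4.608e-05) = 0.003643 Ω
V = IR = 116 × 0.003643 = 0.423 V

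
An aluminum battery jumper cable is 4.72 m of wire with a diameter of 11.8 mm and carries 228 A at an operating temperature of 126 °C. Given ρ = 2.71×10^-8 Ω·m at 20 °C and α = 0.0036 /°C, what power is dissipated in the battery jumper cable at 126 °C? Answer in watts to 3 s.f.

84.0 W

A = π(d/2)² = π(5.9000e-03 m)² = 1.094e-04 m²
R₍20₎ = ρL/A = (2.71×10^-8)(4.72)/(1.094e-04) = 0.00117 Ω
R₍126₎ = R₍20₎(1 + αΔT) = 0.00117 × (1 + 0.0036×106) = 0.001616 Ω
P = I²R = (228)² × 0.001616 = 84.0 W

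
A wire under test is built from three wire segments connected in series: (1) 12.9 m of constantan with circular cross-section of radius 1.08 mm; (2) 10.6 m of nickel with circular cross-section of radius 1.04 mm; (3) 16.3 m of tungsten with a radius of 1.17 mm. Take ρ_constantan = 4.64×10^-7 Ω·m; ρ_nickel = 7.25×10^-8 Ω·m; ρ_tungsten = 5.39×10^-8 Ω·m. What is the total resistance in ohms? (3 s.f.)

Seg 1: A = πr² = π(1.0800e-03 m)² = 3.664e-06 m²
R_1 = (4.64×10^-7)(12.9)/(3.664e-06) = 1.633 Ω
Seg 2: A = πr² = π(1.0400e-03 m)² = 3.398e-06 m²
R_2 = (7.25×10^-8)(10.6)/(3.398e-06) = 0.2262 Ω
Seg 3: A = πr² = π(1.1700e-03 m)² = 4.301e-06 m²
R_3 = (5.39×10^-8)(16.3)/(4.301e-06) = 0.2043 Ω
R_total = R_1 + R_2 + R_3 = 2.06 Ω

2.06 Ω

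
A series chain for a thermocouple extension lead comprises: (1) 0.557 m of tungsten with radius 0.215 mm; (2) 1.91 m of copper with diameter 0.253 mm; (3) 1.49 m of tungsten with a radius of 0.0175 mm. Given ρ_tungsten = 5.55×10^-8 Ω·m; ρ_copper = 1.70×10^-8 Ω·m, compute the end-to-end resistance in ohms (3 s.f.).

Seg 1: A = πr² = π(2.1500e-04 m)² = 1.452e-07 m²
R_1 = (5.55×10^-8)(0.557)/(1.452e-07) = 0.2129 Ω
Seg 2: A = π(d/2)² = π(1.2650e-04 m)² = 5.027e-08 m²
R_2 = (1.70×10^-8)(1.91)/(5.027e-08) = 0.6459 Ω
Seg 3: A = πr² = π(1.7500e-05 m)² = 9.621e-10 m²
R_3 = (5.55×10^-8)(1.49)/(9.621e-10) = 85.95 Ω
R_total = R_1 + R_2 + R_3 = 86.8 Ω

86.8 Ω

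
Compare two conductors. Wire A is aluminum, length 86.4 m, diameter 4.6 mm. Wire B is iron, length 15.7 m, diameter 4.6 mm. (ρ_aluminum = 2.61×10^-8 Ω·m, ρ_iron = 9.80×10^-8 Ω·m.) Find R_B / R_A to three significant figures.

R ∝ ρL/d², so R_B/R_A = (ρ_B/ρ_A) × (L_B/L_A)
= (9.80×10^-8/2.61×10^-8) × (15.7/86.4) = 0.682

0.682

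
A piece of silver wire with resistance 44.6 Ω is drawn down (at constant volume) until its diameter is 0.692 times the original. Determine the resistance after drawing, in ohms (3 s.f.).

194 Ω

Volume constant ⇒ L' = L/r² with r = 0.692. R' = ρL'/A' = ρ(L/r²)/(πr²d₀²/4) = R/r⁴.
R' = 4.361 × 44.6 = 194 Ω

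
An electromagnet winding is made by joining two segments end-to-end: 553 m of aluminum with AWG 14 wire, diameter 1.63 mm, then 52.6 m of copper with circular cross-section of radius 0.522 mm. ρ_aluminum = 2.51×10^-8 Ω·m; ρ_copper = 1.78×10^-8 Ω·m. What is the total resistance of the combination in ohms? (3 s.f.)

7.75 Ω

Segment 1: A = π(1.63/2 mm)² = π(8.1500e-04 m)² = 2.087e-06 m²
R₁ = ρL/A = (2.51×10^-8)(553)/(2.087e-06) = 6.652 Ω
Segment 2: A = πr² = π(5.2200e-04 m)² = 8.560e-07 m²
R₂ = (1.78×10^-8)(52.6)/(8.560e-07) = 1.094 Ω
R = R₁ + R₂ = 7.75 Ω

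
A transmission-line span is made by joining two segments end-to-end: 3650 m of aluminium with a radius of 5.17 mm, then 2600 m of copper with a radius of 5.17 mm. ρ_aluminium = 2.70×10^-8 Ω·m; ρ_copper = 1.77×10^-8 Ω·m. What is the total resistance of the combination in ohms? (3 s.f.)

Segment 1: A = πr² = π(5.1700e-03 m)² = 8.397e-05 m²
R₁ = ρL/A = (2.70×10^-8)(3650)/(8.397e-05) = 1.174 Ω
R₂ = (1.77×10^-8)(2600)/(8.397e-05) = 0.548 Ω
R = R₁ + R₂ = 1.72 Ω

1.72 Ω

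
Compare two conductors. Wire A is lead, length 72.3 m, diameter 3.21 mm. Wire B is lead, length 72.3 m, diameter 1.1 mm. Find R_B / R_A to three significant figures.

R ∝ ρL/d², so R_B/R_A = (d_A/d_B)²
= (3.21/1.1)² = 8.52

8.52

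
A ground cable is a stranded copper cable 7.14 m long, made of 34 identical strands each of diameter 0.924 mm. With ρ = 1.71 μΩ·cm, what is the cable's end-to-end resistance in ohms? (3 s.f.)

0.00536 Ω

ρ = 1.71 μΩ·cm = 1.71×10^-8 Ω·m
A_strand = π(4.6200e-04 m)² = 6.706e-07 m²
R_strand = ρL/A = (1.71×10^-8)(7.14)/(6.706e-07) = 0.1821 Ω
R_total = R_strand/N = 0.1821/34 = 0.00536 Ω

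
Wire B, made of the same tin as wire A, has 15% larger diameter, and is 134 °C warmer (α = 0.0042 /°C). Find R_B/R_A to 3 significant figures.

R ∝ ρL/d² with ρ ∝ (1+αΔT), so R_B/R_A = (1 + 15/100)⁻² × (1 + 0.0042×134)
= 0.7561 × 1.563 = 1.18

1.18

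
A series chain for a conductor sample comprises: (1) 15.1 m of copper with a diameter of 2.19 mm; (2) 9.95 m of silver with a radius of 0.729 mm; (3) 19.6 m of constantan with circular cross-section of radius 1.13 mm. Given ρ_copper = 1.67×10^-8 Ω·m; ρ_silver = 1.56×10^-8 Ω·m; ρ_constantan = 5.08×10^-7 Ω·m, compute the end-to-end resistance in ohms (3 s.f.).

2.64 Ω

Seg 1: A = π(d/2)² = π(1.0950e-03 m)² = 3.767e-06 m²
R_1 = (1.67×10^-8)(15.1)/(3.767e-06) = 0.06694 Ω
Seg 2: A = πr² = π(7.2900e-04 m)² = 1.670e-06 m²
R_2 = (1.56×10^-8)(9.95)/(1.670e-06) = 0.09297 Ω
Seg 3: A = πr² = π(1.1300e-03 m)² = 4.011e-06 m²
R_3 = (5.08×10^-7)(19.6)/(4.011e-06) = 2.482 Ω
R_total = R_1 + R_2 + R_3 = 2.64 Ω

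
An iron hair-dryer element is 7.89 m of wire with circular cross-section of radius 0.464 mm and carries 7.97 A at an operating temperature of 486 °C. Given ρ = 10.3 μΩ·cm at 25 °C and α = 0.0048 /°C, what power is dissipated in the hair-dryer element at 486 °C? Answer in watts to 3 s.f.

ρ = 10.3 μΩ·cm = 1.03×10^-7 Ω·m
A = πr² = π(4.6400e-04 m)² = 6.764e-07 m²
R₍25₎ = ρL/A = (1.03×10^-7)(7.89)/(6.764e-07) = 1.202 Ω
R₍486₎ = R₍25₎(1 + αΔT) = 1.202 × (1 + 0.0048×461) = 3.86 Ω
P = I²R = (7.97)² × 3.86 = 245 W

245 W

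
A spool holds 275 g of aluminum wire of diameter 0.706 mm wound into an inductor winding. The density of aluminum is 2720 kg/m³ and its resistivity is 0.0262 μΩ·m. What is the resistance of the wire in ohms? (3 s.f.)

17.3 Ω

ρ = 0.0262 μΩ·m = 2.62×10^-8 Ω·m
A = π(d/2)² = π(3.5300e-04 m)² = 3.9147e-07 m²
L = m/(density·A) = 0.275/(2720×3.9147e-07) = 258.3 m
R = ρL/A = (2.62×10^-8)(258.3)/(3.9147e-07) = 17.3 Ω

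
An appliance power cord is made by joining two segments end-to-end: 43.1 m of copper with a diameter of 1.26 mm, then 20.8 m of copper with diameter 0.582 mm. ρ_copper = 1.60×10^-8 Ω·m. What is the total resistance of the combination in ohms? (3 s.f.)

Segment 1: A = π(d/2)² = π(6.3000e-04 m)² = 1.247e-06 m²
R₁ = ρL/A = (1.60×10^-8)(43.1)/(1.247e-06) = 0.5531 Ω
Segment 2: A = π(d/2)² = π(2.9100e-04 m)² = 2.660e-07 m²
R₂ = (1.60×10^-8)(20.8)/(2.660e-07) = 1.251 Ω
R = R₁ + R₂ = 1.80 Ω

1.80 Ω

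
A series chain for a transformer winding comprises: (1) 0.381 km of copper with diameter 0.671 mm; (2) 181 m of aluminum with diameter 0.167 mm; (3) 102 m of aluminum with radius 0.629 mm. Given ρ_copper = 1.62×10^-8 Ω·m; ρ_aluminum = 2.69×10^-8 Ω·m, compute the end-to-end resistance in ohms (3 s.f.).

Seg 1: A = π(d/2)² = π(3.3550e-04 m)² = 3.536e-07 m²
R_1 = (1.62×10^-8)(381)/(3.536e-07) = 17.45 Ω
Seg 2: A = π(d/2)² = π(8.3500e-05 m)² = 2.190e-08 m²
R_2 = (2.69×10^-8)(181)/(2.190e-08) = 222.3 Ω
Seg 3: A = πr² = π(6.2900e-04 m)² = 1.243e-06 m²
R_3 = (2.69×10^-8)(102)/(1.243e-06) = 2.208 Ω
R_total = R_1 + R_2 + R_3 = 242 Ω

242 Ω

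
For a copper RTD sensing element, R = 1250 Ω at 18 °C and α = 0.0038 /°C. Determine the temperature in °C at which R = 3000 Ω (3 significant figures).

386 °C

R = R₀(1 + α(T − T₀)) ⇒ T = T₀ + (R/R₀ − 1)/α
T = 18 + (3000/1250 − 1)/0.0038 = 18 + (1.4)/0.0038 = 386 °C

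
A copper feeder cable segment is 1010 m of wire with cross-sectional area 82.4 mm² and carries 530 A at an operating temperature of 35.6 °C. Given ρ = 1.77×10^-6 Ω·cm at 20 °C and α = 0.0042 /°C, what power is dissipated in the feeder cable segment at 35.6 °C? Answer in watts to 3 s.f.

ρ = 1.77×10^-6 Ω·cm = 1.77×10^-8 Ω·m
A = 82.4 mm² = 8.240e-05 m²
R₍20₎ = ρL/A = (1.77×10^-8)(1010)/(8.240e-05) = 0.217 Ω
R₍35.6₎ = R₍20₎(1 + αΔT) = 0.217 × (1 + 0.0042×15.6) = 0.2312 Ω
P = I²R = (530)² × 0.2312 = 64900 W

64900 W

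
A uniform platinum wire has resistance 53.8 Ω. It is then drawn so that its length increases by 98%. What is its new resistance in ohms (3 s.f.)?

211 Ω

k = 1 + 98/100 = 1.98; volume constant ⇒ A' = A/k, so R' = k²R.
R' = 3.92 × 53.8 = 211 Ω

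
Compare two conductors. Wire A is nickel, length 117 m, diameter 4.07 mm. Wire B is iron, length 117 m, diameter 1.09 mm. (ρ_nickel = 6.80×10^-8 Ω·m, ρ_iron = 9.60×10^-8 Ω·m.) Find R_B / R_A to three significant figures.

R ∝ ρL/d², so R_B/R_A = (ρ_B/ρ_A) × (d_A/d_B)²
= (9.60×10^-8/6.80×10^-8) × (4.07/1.09)² = 19.7

19.7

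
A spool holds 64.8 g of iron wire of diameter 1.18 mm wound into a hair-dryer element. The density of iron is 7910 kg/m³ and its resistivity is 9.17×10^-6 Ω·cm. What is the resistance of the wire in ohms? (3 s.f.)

ρ = 9.17×10^-6 Ω·cm = 9.17×10^-8 Ω·m
A = π(d/2)² = π(5.9000e-04 m)² = 1.0936e-06 m²
L = m/(density·A) = 0.0648/(7910×1.0936e-06) = 7.491 m
R = ρL/A = (9.17×10^-8)(7.491)/(1.0936e-06) = 0.628 Ω

0.628 Ω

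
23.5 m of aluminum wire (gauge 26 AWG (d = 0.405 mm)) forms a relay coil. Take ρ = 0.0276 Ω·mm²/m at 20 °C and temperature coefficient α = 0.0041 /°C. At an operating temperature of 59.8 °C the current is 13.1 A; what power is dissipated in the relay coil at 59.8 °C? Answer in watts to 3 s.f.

1010 W

ρ = 0.0276 Ω·mm²/m = 2.76×10^-8 Ω·m
A = π(0.405/2 mm)² = π(2.0250e-04 m)² = 1.288e-07 m²
R₍20₎ = ρL/A = (2.76×10^-8)(23.5)/(1.288e-07) = 5.035 Ω
R₍59.8₎ = R₍20₎(1 + αΔT) = 5.035 × (1 + 0.0041×39.8) = 5.856 Ω
P = I²R = (13.1)² × 5.856 = 1010 W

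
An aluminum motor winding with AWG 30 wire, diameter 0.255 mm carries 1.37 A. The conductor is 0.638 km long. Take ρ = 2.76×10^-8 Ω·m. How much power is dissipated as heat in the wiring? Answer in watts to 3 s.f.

647 W

A = π(0.255/2 mm)² = π(1.2750e-04 m)² = 5.107e-08 m²
R = ρL/A = (2.76×10^-8)(638)/(5.107e-08) = 344.8 Ω
P = I²R = (1.37)² × 344.8 = 647 W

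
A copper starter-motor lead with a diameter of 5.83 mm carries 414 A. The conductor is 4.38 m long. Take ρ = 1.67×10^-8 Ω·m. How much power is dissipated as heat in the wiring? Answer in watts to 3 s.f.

A = π(d/2)² = π(2.9150e-03 m)² = 2.669e-05 m²
R = ρL/A = (1.67×10^-8)(4.38)/(2.669e-05) = 0.00274 Ω
P = I²R = (414)² × 0.00274 = 470 W

470 W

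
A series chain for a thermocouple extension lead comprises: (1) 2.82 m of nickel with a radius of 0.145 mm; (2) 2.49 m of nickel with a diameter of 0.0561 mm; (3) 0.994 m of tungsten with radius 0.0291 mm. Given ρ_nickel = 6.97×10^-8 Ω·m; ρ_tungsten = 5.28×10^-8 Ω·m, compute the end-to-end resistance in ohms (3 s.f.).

Seg 1: A = πr² = π(1.4500e-04 m)² = 6.605e-08 m²
R_1 = (6.97×10^-8)(2.82)/(6.605e-08) = 2.976 Ω
Seg 2: A = π(d/2)² = π(2.8050e-05 m)² = 2.472e-09 m²
R_2 = (6.97×10^-8)(2.49)/(2.472e-09) = 70.21 Ω
Seg 3: A = πr² = π(2.9100e-05 m)² = 2.660e-09 m²
R_3 = (5.28×10^-8)(0.994)/(2.660e-09) = 19.73 Ω
R_total = R_1 + R_2 + R_3 = 92.9 Ω

92.9 Ω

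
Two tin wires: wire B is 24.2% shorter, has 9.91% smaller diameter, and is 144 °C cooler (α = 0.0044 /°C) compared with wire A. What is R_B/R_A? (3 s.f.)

0.342

R ∝ ρL/d² with ρ ∝ (1+αΔT), so R_B/R_A = (1 − 24.2/100) × (1 − 9.91/100)⁻² × (1 − 0.0044×144)
= 0.758 × 1.232 × 0.3664 = 0.342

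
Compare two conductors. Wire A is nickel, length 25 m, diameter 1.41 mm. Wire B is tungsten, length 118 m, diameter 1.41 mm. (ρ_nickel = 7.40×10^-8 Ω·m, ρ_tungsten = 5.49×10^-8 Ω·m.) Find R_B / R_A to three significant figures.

3.50

R ∝ ρL/d², so R_B/R_A = (ρ_B/ρ_A) × (L_B/L_A)
= (5.49×10^-8/7.40×10^-8) × (118/25) = 3.50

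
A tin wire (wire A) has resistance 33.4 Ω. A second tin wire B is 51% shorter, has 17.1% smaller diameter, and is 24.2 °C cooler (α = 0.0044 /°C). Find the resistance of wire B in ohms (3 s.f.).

21.3 Ω

R ∝ ρL/d² with ρ ∝ (1+αΔT), so R_B/R_A = (1 − 51/100) × (1 − 17.1/100)⁻² × (1 − 0.0044×24.2)
= 0.49 × 1.455 × 0.8935 = 0.6371
R_B = 0.6371 × 33.4 = 21.3 Ω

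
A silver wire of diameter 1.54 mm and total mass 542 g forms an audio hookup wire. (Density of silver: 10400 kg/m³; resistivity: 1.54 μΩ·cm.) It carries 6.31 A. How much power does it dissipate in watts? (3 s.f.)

9.21 W

ρ = 1.54 μΩ·cm = 1.54×10^-8 Ω·m
A = π(d/2)² = π(7.7000e-04 m)² = 1.8627e-06 m²
L = m/(density·A) = 0.542/(10400×1.8627e-06) = 27.98 m
R = ρL/A = (1.54×10^-8)(27.98)/(1.8627e-06) = 0.2313 Ω
P = I²R = (6.31)² × 0.2313 = 9.21 W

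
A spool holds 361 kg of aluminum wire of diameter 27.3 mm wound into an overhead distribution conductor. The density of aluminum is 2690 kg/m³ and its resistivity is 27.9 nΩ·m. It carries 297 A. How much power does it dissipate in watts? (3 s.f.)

ρ = 27.9 nΩ·m = 2.79×10^-8 Ω·m
A = π(d/2)² = π(1.3650e-02 m)² = 5.8535e-04 m²
L = m/(density·A) = 361/(2690×5.8535e-04) = 229.3 m
R = ρL/A = (2.79×10^-8)(229.3)/(5.8535e-04) = 0.01093 Ω
P = I²R = (297)² × 0.01093 = 964 W

964 W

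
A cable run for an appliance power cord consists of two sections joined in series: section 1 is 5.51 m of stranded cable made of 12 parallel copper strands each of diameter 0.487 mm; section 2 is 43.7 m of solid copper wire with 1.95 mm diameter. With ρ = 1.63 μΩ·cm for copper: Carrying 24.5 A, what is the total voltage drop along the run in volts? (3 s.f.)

6.83 V

ρ = 1.63 μΩ·cm = 1.63×10^-8 Ω·m
Section 1: A_strand = π(2.4350e-04)² = 1.863e-07 m²; R₁ = ρL/(N·A_s) = (1.63×10^-8)(5.51)/(12×1.863e-07) = 0.04018 Ω
Section 2: A = π(d/2)² = π(9.7500e-04 m)² = 2.986e-06 m²
R₂ = (1.63×10^-8)(43.7)/(2.986e-06) = 0.2385 Ω
R = R₁ + R₂ = 0.2787 Ω
V = IR = 24.5 × 0.2787 = 6.83 V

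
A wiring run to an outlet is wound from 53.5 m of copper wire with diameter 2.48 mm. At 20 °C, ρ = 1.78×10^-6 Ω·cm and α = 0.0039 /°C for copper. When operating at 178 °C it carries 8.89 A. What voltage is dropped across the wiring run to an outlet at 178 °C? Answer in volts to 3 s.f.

2.83 V

ρ = 1.78×10^-6 Ω·cm = 1.78×10^-8 Ω·m
A = π(d/2)² = π(1.2400e-03 m)² = 4.831e-06 m²
R₍20₎ = ρL/A = (1.78×10^-8)(53.5)/(4.831e-06) = 0.1971 Ω
R₍178₎ = R₍20₎(1 + αΔT) = 0.1971 × (1 + 0.0039×158) = 0.3186 Ω
V = IR = 8.89 × 0.3186 = 2.83 V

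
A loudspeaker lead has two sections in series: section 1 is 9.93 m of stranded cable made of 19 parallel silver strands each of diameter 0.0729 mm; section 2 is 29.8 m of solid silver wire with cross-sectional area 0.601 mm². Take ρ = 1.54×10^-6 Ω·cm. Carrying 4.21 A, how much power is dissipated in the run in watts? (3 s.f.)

ρ = 1.54×10^-6 Ω·cm = 1.54×10^-8 Ω·m
Section 1: A_strand = π(3.6450e-05)² = 4.174e-09 m²; R₁ = ρL/(N·A_s) = (1.54×10^-8)(9.93)/(19×4.174e-09) = 1.928 Ω
Section 2: A = 0.601 mm² = 6.010e-07 m²
R₂ = (1.54×10^-8)(29.8)/(6.010e-07) = 0.7636 Ω
R = R₁ + R₂ = 2.692 Ω
P = I²R = (4.21)² × 2.692 = 47.7 W

47.7 W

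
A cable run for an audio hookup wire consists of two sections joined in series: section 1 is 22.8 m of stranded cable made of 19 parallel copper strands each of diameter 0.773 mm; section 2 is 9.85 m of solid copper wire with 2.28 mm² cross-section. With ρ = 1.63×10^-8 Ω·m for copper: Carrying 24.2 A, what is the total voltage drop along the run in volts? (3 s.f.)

2.71 V

Section 1: A_strand = π(3.8650e-04)² = 4.693e-07 m²; R₁ = ρL/(N·A_s) = (1.63×10^-8)(22.8)/(19×4.693e-07) = 0.04168 Ω
Section 2: A = 2.28 mm² = 2.280e-06 m²
R₂ = (1.63×10^-8)(9.85)/(2.280e-06) = 0.07042 Ω
R = R₁ + R₂ = 0.1121 Ω
V = IR = 24.2 × 0.1121 = 2.71 V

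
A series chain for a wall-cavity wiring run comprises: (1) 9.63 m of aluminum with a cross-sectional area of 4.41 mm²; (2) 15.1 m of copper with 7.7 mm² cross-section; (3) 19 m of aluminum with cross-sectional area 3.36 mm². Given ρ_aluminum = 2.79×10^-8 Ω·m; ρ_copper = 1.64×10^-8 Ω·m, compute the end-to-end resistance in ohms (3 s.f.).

Seg 1: A = 4.41 mm² = 4.410e-06 m²
R_1 = (2.79×10^-8)(9.63)/(4.410e-06) = 0.06092 Ω
Seg 2: A = 7.7 mm² = 7.700e-06 m²
R_2 = (1.64×10^-8)(15.1)/(7.700e-06) = 0.03216 Ω
Seg 3: A = 3.36 mm² = 3.360e-06 m²
R_3 = (2.79×10^-8)(19)/(3.360e-06) = 0.1578 Ω
R_total = R_1 + R_2 + R_3 = 0.251 Ω

0.251 Ω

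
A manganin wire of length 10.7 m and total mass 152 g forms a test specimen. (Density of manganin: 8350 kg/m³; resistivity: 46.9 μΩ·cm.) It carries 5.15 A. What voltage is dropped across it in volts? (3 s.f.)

15.2 V

ρ = 46.9 μΩ·cm = 4.69×10^-7 Ω·m
A = m/(density·L) = 0.152/(8350×10.7) = 1.7013e-06 m²
R = ρL/A = (4.69×10^-7)(10.7)/(1.7013e-06) = 2.95 Ω
V = IR = 5.15 × 2.95 = 15.2 V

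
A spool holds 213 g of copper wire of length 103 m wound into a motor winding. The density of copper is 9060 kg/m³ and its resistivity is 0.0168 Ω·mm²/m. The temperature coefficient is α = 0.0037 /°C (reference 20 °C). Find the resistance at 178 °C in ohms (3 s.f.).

12.0 Ω

ρ = 0.0168 Ω·mm²/m = 1.68×10^-8 Ω·m
A = m/(density·L) = 0.213/(9060×103) = 2.2825e-07 m²
R = ρL/A = (1.68×10^-8)(103)/(2.2825e-07) = 7.581 Ω
R(178 °C) = 7.581 × (1 + 0.0037×158) = 12.0 Ω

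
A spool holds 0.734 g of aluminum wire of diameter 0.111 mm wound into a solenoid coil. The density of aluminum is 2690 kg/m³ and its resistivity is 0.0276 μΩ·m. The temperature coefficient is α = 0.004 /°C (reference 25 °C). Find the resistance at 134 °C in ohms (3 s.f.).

ρ = 0.0276 μΩ·m = 2.76×10^-8 Ω·m
A = π(d/2)² = π(5.5500e-05 m)² = 9.6769e-09 m²
L = m/(density·A) = 7.340×10^-4/(2690×9.6769e-09) = 28.2 m
R = ρL/A = (2.76×10^-8)(28.2)/(9.6769e-09) = 80.42 Ω
R(134 °C) = 80.42 × (1 + 0.004×109) = 115 Ω

115 Ω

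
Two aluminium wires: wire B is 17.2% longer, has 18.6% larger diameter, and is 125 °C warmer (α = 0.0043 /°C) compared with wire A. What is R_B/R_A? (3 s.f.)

R ∝ ρL/d² with ρ ∝ (1+αΔT), so R_B/R_A = (1 + 17.2/100) × (1 + 18.6/100)⁻² × (1 + 0.0043×125)
= 1.172 × 0.7109 × 1.538 = 1.28

1.28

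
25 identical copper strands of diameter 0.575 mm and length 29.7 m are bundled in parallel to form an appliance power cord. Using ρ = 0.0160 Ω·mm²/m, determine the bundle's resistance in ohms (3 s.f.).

ρ = 0.0160 Ω·mm²/m = 1.60×10^-8 Ω·m
A_strand = π(2.8750e-04 m)² = 2.597e-07 m²
R_strand = ρL/A = (1.60×10^-8)(29.7)/(2.597e-07) = 1.83 Ω
R_total = R_strand/N = 1.83/25 = 0.0732 Ω

0.0732 Ω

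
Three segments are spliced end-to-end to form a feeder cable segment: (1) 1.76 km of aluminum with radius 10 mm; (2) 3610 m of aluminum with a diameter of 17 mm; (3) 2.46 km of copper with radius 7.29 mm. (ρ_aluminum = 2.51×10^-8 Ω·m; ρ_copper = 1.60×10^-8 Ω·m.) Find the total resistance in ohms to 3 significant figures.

Seg 1: A = πr² = π(1.0000e-02 m)² = 3.142e-04 m²
R_1 = (2.51×10^-8)(1760)/(3.142e-04) = 0.1406 Ω
Seg 2: A = π(d/2)² = π(8.5000e-03 m)² = 2.270e-04 m²
R_2 = (2.51×10^-8)(3610)/(2.270e-04) = 0.3992 Ω
Seg 3: A = πr² = π(7.2900e-03 m)² = 1.670e-04 m²
R_3 = (1.60×10^-8)(2460)/(1.670e-04) = 0.2357 Ω
R_total = R_1 + R_2 + R_3 = 0.776 Ω

0.776 Ω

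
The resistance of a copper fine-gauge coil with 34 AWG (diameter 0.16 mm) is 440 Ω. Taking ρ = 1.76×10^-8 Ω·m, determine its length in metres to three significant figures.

503 m

A = π(0.16/2 mm)² = π(8.0000e-05 m)² = 2.011e-08 m²
L = RA/ρ = (440)(2.011e-08)/(1.76×10^-8) = 503 m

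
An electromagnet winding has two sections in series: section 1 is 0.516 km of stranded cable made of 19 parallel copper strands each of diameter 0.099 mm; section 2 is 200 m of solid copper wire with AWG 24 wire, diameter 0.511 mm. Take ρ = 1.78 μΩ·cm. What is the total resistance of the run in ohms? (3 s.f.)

80.2 Ω

ρ = 1.78 μΩ·cm = 1.78×10^-8 Ω·m
Section 1: A_strand = π(4.9500e-05)² = 7.698e-09 m²; R₁ = ρL/(N·A_s) = (1.78×10^-8)(516)/(19×7.698e-09) = 62.8 Ω
Section 2: A = π(0.511/2 mm)² = π(2.5550e-04 m)² = 2.051e-07 m²
R₂ = (1.78×10^-8)(200)/(2.051e-07) = 17.36 Ω
R = R₁ + R₂ = 80.2 Ω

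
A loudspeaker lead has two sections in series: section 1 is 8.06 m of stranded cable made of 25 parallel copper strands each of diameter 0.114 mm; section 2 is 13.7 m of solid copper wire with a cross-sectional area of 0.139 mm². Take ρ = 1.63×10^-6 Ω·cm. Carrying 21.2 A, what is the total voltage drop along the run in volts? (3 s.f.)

ρ = 1.63×10^-6 Ω·cm = 1.63×10^-8 Ω·m
Section 1: A_strand = π(5.7000e-05)² = 1.021e-08 m²; R₁ = ρL/(N·A_s) = (1.63×10^-8)(8.06)/(25×1.021e-08) = 0.5149 Ω
Section 2: A = 0.139 mm² = 1.390e-07 m²
R₂ = (1.63×10^-8)(13.7)/(1.390e-07) = 1.607 Ω
R = R₁ + R₂ = 2.121 Ω
V = IR = 21.2 × 2.121 = 45.0 V

45.0 V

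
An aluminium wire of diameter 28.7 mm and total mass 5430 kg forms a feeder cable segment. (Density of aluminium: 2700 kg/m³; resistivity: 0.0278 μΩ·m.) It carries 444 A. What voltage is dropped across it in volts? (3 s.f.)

59.3 V

ρ = 0.0278 μΩ·m = 2.78×10^-8 Ω·m
A = π(d/2)² = π(1.4350e-02 m)² = 6.4692e-04 m²
L = m/(density·A) = 5430/(2700×6.4692e-04) = 3109 m
R = ρL/A = (2.78×10^-8)(3109)/(6.4692e-04) = 0.1336 Ω
V = IR = 444 × 0.1336 = 59.3 V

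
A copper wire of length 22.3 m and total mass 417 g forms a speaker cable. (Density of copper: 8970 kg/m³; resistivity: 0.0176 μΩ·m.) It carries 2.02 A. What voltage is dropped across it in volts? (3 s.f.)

ρ = 0.0176 μΩ·m = 1.76×10^-8 Ω·m
A = m/(density·L) = 0.417/(8970×22.3) = 2.0847e-06 m²
R = ρL/A = (1.76×10^-8)(22.3)/(2.0847e-06) = 0.1883 Ω
V = IR = 2.02 × 0.1883 = 0.380 V

0.380 V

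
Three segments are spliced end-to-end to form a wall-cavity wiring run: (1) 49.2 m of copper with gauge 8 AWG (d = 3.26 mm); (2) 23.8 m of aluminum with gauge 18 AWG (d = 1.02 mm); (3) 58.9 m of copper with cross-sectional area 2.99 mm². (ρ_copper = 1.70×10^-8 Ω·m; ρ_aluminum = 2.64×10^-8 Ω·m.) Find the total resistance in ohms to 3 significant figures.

1.20 Ω

Seg 1: A = π(3.26/2 mm)² = π(1.6300e-03 m)² = 8.347e-06 m²
R_1 = (1.70×10^-8)(49.2)/(8.347e-06) = 0.1002 Ω
Seg 2: A = π(1.02/2 mm)² = π(5.1000e-04 m)² = 8.171e-07 m²
R_2 = (2.64×10^-8)(23.8)/(8.171e-07) = 0.7689 Ω
Seg 3: A = 2.99 mm² = 2.990e-06 m²
R_3 = (1.70×10^-8)(58.9)/(2.990e-06) = 0.3349 Ω
R_total = R_1 + R_2 + R_3 = 1.20 Ω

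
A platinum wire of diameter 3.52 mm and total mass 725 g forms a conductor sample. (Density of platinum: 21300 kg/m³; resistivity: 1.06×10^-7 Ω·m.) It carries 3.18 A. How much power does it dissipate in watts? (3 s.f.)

0.385 W

A = π(d/2)² = π(1.7600e-03 m)² = 9.7314e-06 m²
L = m/(density·A) = 0.725/(21300×9.7314e-06) = 3.498 m
R = ρL/A = (1.06×10^-7)(3.498)/(9.7314e-06) = 0.0381 Ω
P = I²R = (3.18)² × 0.0381 = 0.385 W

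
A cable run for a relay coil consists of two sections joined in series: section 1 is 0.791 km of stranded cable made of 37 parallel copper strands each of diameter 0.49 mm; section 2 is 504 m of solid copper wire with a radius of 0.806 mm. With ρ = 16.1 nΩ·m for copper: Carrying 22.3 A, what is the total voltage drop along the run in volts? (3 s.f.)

129 V

ρ = 16.1 nΩ·m = 1.61×10^-8 Ω·m
Section 1: A_strand = π(2.4500e-04)² = 1.886e-07 m²; R₁ = ρL/(N·A_s) = (1.61×10^-8)(791)/(37×1.886e-07) = 1.825 Ω
Section 2: A = πr² = π(8.0600e-04 m)² = 2.041e-06 m²
R₂ = (1.61×10^-8)(504)/(2.041e-06) = 3.976 Ω
R = R₁ + R₂ = 5.801 Ω
V = IR = 22.3 × 5.801 = 129 V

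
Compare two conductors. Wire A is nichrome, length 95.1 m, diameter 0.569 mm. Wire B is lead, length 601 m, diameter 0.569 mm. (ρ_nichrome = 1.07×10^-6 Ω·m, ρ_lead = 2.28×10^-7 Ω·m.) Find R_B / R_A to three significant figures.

1.35

R ∝ ρL/d², so R_B/R_A = (ρ_B/ρ_A) × (L_B/L_A)
= (2.28×10^-7/1.07×10^-6) × (601/95.1) = 1.35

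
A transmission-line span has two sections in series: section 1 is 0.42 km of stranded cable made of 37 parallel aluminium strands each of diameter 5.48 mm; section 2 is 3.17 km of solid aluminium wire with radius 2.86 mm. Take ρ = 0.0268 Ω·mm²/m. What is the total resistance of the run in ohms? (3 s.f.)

3.32 Ω

ρ = 0.0268 Ω·mm²/m = 2.68×10^-8 Ω·m
Section 1: A_strand = π(2.7400e-03)² = 2.359e-05 m²; R₁ = ρL/(N·A_s) = (2.68×10^-8)(420)/(37×2.359e-05) = 0.0129 Ω
Section 2: A = πr² = π(2.8600e-03 m)² = 2.570e-05 m²
R₂ = (2.68×10^-8)(3170)/(2.570e-05) = 3.306 Ω
R = R₁ + R₂ = 3.32 Ω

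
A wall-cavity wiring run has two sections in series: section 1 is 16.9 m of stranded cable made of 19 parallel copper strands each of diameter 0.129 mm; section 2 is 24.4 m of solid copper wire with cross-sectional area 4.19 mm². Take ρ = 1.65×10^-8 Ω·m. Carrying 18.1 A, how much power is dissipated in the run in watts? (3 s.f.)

Section 1: A_strand = π(6.4500e-05)² = 1.307e-08 m²; R₁ = ρL/(N·A_s) = (1.65×10^-8)(16.9)/(19×1.307e-08) = 1.123 Ω
Section 2: A = 4.19 mm² = 4.190e-06 m²
R₂ = (1.65×10^-8)(24.4)/(4.190e-06) = 0.09609 Ω
R = R₁ + R₂ = 1.219 Ω
P = I²R = (18.1)² × 1.219 = 399 W

399 W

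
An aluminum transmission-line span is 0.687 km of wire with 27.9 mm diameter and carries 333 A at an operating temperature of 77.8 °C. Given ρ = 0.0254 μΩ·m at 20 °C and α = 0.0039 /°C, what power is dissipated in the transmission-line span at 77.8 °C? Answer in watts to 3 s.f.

3880 W

ρ = 0.0254 μΩ·m = 2.54×10^-8 Ω·m
A = π(d/2)² = π(1.3950e-02 m)² = 6.114e-04 m²
R₍20₎ = ρL/A = (2.54×10^-8)(687)/(6.114e-04) = 0.02854 Ω
R₍77.8₎ = R₍20₎(1 + αΔT) = 0.02854 × (1 + 0.0039×57.8) = 0.03498 Ω
P = I²R = (333)² × 0.03498 = 3880 W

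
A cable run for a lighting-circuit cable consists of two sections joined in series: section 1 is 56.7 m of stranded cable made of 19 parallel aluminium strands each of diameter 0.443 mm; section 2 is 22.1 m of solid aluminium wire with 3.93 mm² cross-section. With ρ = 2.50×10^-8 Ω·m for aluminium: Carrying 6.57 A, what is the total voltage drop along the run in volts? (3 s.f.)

4.10 V

Section 1: A_strand = π(2.2150e-04)² = 1.541e-07 m²; R₁ = ρL/(N·A_s) = (2.50×10^-8)(56.7)/(19×1.541e-07) = 0.484 Ω
Section 2: A = 3.93 mm² = 3.930e-06 m²
R₂ = (2.50×10^-8)(22.1)/(3.930e-06) = 0.1406 Ω
R = R₁ + R₂ = 0.6246 Ω
V = IR = 6.57 × 0.6246 = 4.10 V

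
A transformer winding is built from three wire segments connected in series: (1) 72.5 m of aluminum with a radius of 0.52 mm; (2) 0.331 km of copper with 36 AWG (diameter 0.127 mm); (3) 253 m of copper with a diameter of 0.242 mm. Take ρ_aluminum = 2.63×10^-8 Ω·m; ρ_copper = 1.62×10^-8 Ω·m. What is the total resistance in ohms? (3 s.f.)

Seg 1: A = πr² = π(5.2000e-04 m)² = 8.495e-07 m²
R_1 = (2.63×10^-8)(72.5)/(8.495e-07) = 2.245 Ω
Seg 2: A = π(0.127/2 mm)² = π(6.3500e-05 m)² = 1.267e-08 m²
R_2 = (1.62×10^-8)(331)/(1.267e-08) = 423.3 Ω
Seg 3: A = π(d/2)² = π(1.2100e-04 m)² = 4.600e-08 m²
R_3 = (1.62×10^-8)(253)/(4.600e-08) = 89.11 Ω
R_total = R_1 + R_2 + R_3 = 515 Ω

515 Ω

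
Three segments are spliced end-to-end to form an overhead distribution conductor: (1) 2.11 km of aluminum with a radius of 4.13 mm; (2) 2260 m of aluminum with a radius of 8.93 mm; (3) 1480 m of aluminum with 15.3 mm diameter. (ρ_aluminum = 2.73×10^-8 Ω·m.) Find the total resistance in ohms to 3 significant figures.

Seg 1: A = πr² = π(4.1300e-03 m)² = 5.359e-05 m²
R_1 = (2.73×10^-8)(2110)/(5.359e-05) = 1.075 Ω
Seg 2: A = πr² = π(8.9300e-03 m)² = 2.505e-04 m²
R_2 = (2.73×10^-8)(2260)/(2.505e-04) = 0.2463 Ω
Seg 3: A = π(d/2)² = π(7.6500e-03 m)² = 1.839e-04 m²
R_3 = (2.73×10^-8)(1480)/(1.839e-04) = 0.2198 Ω
R_total = R_1 + R_2 + R_3 = 1.54 Ω

1.54 Ω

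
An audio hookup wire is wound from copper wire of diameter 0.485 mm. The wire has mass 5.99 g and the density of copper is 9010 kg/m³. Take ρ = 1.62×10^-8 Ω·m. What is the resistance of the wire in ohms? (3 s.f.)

0.316 Ω

A = π(d/2)² = π(2.4250e-04 m)² = 1.8475e-07 m²
L = m/(density·A) = 0.00599/(9010×1.8475e-07) = 3.599 m
R = ρL/A = (1.62×10^-8)(3.599)/(1.8475e-07) = 0.316 Ω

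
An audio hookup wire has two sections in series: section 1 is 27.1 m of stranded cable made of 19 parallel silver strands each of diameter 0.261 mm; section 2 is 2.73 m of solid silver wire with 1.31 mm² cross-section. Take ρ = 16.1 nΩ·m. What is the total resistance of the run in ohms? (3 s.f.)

ρ = 16.1 nΩ·m = 1.61×10^-8 Ω·m
Section 1: A_strand = π(1.3050e-04)² = 5.350e-08 m²; R₁ = ρL/(N·A_s) = (1.61×10^-8)(27.1)/(19×5.350e-08) = 0.4292 Ω
Section 2: A = 1.31 mm² = 1.310e-06 m²
R₂ = (1.61×10^-8)(2.73)/(1.310e-06) = 0.03355 Ω
R = R₁ + R₂ = 0.463 Ω

0.463 Ω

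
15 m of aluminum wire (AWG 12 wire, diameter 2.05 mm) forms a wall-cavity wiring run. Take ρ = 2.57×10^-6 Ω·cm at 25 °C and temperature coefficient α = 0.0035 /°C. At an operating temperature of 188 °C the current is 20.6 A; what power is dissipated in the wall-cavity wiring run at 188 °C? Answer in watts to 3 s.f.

ρ = 2.57×10^-6 Ω·cm = 2.57×10^-8 Ω·m
A = π(2.05/2 mm)² = π(1.0250e-03 m)² = 3.301e-06 m²
R₍25₎ = ρL/A = (2.57×10^-8)(15)/(3.301e-06) = 0.1168 Ω
R₍188₎ = R₍25₎(1 + αΔT) = 0.1168 × (1 + 0.0035×163) = 0.1834 Ω
P = I²R = (20.6)² × 0.1834 = 77.8 W

77.8 W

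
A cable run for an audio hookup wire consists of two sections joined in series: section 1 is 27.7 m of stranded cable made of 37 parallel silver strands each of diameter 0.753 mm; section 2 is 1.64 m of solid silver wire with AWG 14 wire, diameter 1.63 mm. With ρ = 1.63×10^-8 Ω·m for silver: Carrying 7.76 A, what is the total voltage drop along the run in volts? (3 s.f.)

0.312 V

Section 1: A_strand = π(3.7650e-04)² = 4.453e-07 m²; R₁ = ρL/(N·A_s) = (1.63×10^-8)(27.7)/(37×4.453e-07) = 0.0274 Ω
Section 2: A = π(1.63/2 mm)² = π(8.1500e-04 m)² = 2.087e-06 m²
R₂ = (1.63×10^-8)(1.64)/(2.087e-06) = 0.01281 Ω
R = R₁ + R₂ = 0.04021 Ω
V = IR = 7.76 × 0.04021 = 0.312 V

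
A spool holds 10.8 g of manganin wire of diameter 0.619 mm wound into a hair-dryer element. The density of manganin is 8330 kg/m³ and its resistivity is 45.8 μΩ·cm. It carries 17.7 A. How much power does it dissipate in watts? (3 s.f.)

2050 W

ρ = 45.8 μΩ·cm = 4.58×10^-7 Ω·m
A = π(d/2)² = π(3.0950e-04 m)² = 3.0093e-07 m²
L = m/(density·A) = 0.0108/(8330×3.0093e-07) = 4.308 m
R = ρL/A = (4.58×10^-7)(4.308)/(3.0093e-07) = 6.557 Ω
P = I²R = (17.7)² × 6.557 = 2050 W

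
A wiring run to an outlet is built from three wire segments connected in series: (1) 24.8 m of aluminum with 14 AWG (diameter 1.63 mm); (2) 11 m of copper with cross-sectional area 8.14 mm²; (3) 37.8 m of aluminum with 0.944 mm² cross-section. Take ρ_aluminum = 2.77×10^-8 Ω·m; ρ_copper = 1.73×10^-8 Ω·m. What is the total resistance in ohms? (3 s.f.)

Seg 1: A = π(1.63/2 mm)² = π(8.1500e-04 m)² = 2.087e-06 m²
R_1 = (2.77×10^-8)(24.8)/(2.087e-06) = 0.3292 Ω
Seg 2: A = 8.14 mm² = 8.140e-06 m²
R_2 = (1.73×10^-8)(11)/(8.140e-06) = 0.02338 Ω
Seg 3: A = 0.944 mm² = 9.440e-07 m²
R_3 = (2.77×10^-8)(37.8)/(9.440e-07) = 1.109 Ω
R_total = R_1 + R_2 + R_3 = 1.46 Ω

1.46 Ω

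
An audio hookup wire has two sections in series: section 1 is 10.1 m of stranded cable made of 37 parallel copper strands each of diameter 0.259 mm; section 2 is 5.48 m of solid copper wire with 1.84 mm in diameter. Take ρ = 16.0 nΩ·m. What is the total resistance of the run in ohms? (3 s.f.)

ρ = 16.0 nΩ·m = 1.60×10^-8 Ω·m
Section 1: A_strand = π(1.2950e-04)² = 5.269e-08 m²; R₁ = ρL/(N·A_s) = (1.60×10^-8)(10.1)/(37×5.269e-08) = 0.0829 Ω
Section 2: A = π(d/2)² = π(9.2000e-04 m)² = 2.659e-06 m²
R₂ = (1.60×10^-8)(5.48)/(2.659e-06) = 0.03297 Ω
R = R₁ + R₂ = 0.116 Ω

0.116 Ω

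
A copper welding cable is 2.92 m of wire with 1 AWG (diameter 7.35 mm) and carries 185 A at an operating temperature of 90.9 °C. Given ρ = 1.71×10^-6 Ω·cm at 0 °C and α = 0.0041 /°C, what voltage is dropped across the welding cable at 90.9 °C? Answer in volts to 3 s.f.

0.299 V

ρ = 1.71×10^-6 Ω·cm = 1.71×10^-8 Ω·m
A = π(7.35/2 mm)² = π(3.6750e-03 m)² = 4.243e-05 m²
R₍0₎ = ρL/A = (1.71×10^-8)(2.92)/(4.243e-05) = 0.001177 Ω
R₍90.9₎ = R₍0₎(1 + αΔT) = 0.001177 × (1 + 0.0041×90.9) = 0.001615 Ω
V = IR = 185 × 0.001615 = 0.299 V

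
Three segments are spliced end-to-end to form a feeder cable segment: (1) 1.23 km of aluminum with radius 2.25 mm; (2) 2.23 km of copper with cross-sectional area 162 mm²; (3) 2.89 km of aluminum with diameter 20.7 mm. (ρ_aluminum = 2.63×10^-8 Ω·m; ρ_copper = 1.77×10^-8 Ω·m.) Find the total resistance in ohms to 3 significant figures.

Seg 1: A = πr² = π(2.2500e-03 m)² = 1.590e-05 m²
R_1 = (2.63×10^-8)(1230)/(1.590e-05) = 2.034 Ω
Seg 2: A = 162 mm² = 1.620e-04 m²
R_2 = (1.77×10^-8)(2230)/(1.620e-04) = 0.2436 Ω
Seg 3: A = π(d/2)² = π(1.0350e-02 m)² = 3.365e-04 m²
R_3 = (2.63×10^-8)(2890)/(3.365e-04) = 0.2259 Ω
R_total = R_1 + R_2 + R_3 = 2.50 Ω

2.50 Ω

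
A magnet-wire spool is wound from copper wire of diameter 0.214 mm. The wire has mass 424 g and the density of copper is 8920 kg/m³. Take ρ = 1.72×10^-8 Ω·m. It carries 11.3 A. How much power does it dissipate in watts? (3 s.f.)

A = π(d/2)² = π(1.0700e-04 m)² = 3.5968e-08 m²
L = m/(density·A) = 0.424/(8920×3.5968e-08) = 1322 m
R = ρL/A = (1.72×10^-8)(1322)/(3.5968e-08) = 632 Ω
P = I²R = (11.3)² × 632 = 80700 W

80700 W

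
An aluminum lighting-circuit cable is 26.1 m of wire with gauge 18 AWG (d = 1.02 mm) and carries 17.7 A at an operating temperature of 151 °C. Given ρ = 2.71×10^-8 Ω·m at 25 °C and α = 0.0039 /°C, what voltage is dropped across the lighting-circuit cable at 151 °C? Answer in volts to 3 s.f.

A = π(1.02/2 mm)² = π(5.1000e-04 m)² = 8.171e-07 m²
R₍25₎ = ρL/A = (2.71×10^-8)(26.1)/(8.171e-07) = 0.8656 Ω
R₍151₎ = R₍25₎(1 + αΔT) = 0.8656 × (1 + 0.0039×126) = 1.291 Ω
V = IR = 17.7 × 1.291 = 22.9 V

22.9 V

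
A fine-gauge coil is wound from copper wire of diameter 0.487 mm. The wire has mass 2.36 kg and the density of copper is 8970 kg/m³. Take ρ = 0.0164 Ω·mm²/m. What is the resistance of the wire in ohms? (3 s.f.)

ρ = 0.0164 Ω·mm²/m = 1.64×10^-8 Ω·m
A = π(d/2)² = π(2.4350e-04 m)² = 1.8627e-07 m²
L = m/(density·A) = 2.36/(8970×1.8627e-07) = 1412 m
R = ρL/A = (1.64×10^-8)(1412)/(1.8627e-07) = 124 Ω

124 Ω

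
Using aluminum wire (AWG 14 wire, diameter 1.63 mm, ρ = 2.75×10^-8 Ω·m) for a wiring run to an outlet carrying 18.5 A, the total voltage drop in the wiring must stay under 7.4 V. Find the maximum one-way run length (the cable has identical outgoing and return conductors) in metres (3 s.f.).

15.2 m

A = π(1.63/2 mm)² = π(8.1500e-04 m)² = 2.087e-06 m²
L_max = V_max·A/(2·ρI) = (7.4)(2.087e-06)/(2×2.75×10^-8×18.5) = 15.2 m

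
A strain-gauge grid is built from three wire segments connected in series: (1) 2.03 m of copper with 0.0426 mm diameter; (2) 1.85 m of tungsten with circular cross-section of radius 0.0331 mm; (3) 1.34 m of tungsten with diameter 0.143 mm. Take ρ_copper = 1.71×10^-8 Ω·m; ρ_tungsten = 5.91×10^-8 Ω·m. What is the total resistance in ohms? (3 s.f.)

61.1 Ω

Seg 1: A = π(d/2)² = π(2.1300e-05 m)² = 1.425e-09 m²
R_1 = (1.71×10^-8)(2.03)/(1.425e-09) = 24.35 Ω
Seg 2: A = πr² = π(3.3100e-05 m)² = 3.442e-09 m²
R_2 = (5.91×10^-8)(1.85)/(3.442e-09) = 31.77 Ω
Seg 3: A = π(d/2)² = π(7.1500e-05 m)² = 1.606e-08 m²
R_3 = (5.91×10^-8)(1.34)/(1.606e-08) = 4.931 Ω
R_total = R_1 + R_2 + R_3 = 61.1 Ω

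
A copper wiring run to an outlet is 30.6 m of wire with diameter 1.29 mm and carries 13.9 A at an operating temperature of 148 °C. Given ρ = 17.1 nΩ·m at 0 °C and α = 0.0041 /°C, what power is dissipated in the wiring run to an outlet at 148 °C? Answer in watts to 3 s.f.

124 W

ρ = 17.1 nΩ·m = 1.71×10^-8 Ω·m
A = π(d/2)² = π(6.4500e-04 m)² = 1.307e-06 m²
R₍0₎ = ρL/A = (1.71×10^-8)(30.6)/(1.307e-06) = 0.4004 Ω
R₍148₎ = R₍0₎(1 + αΔT) = 0.4004 × (1 + 0.0041×148) = 0.6433 Ω
P = I²R = (13.9)² × 0.6433 = 124 W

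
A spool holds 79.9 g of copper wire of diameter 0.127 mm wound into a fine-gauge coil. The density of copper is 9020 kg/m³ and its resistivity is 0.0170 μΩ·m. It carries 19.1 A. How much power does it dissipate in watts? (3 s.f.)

3.42×10^5 W

ρ = 0.0170 μΩ·m = 1.70×10^-8 Ω·m
A = π(d/2)² = π(6.3500e-05 m)² = 1.2668e-08 m²
L = m/(density·A) = 0.0799/(9020×1.2668e-08) = 699.3 m
R = ρL/A = (1.70×10^-8)(699.3)/(1.2668e-08) = 938.4 Ω
P = I²R = (19.1)² × 938.4 = 3.42×10^5 W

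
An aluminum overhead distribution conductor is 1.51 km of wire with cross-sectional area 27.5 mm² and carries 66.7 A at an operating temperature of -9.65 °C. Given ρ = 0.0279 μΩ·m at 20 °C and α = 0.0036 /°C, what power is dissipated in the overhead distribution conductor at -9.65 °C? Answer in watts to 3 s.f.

ρ = 0.0279 μΩ·m = 2.79×10^-8 Ω·m
A = 27.5 mm² = 2.750e-05 m²
R₍20₎ = ρL/A = (2.79×10^-8)(1510)/(2.750e-05) = 1.532 Ω
R₍-9.65₎ = R₍20₎(1 + αΔT) = 1.532 × (1 + 0.0036×-29.6) = 1.368 Ω
P = I²R = (66.7)² × 1.368 = 6090 W

6090 W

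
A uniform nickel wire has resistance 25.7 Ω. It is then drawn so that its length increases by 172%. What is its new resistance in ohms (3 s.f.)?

190 Ω

k = 1 + 172/100 = 2.72; volume constant ⇒ A' = A/k, so R' = k²R.
R' = 7.398 × 25.7 = 190 Ω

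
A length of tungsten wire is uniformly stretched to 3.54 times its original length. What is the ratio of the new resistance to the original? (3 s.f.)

12.5

Volume constant ⇒ A' = A/k with k = 3.54. R' = ρ(kL)/(A/k) = k²R.
Factor = 12.5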